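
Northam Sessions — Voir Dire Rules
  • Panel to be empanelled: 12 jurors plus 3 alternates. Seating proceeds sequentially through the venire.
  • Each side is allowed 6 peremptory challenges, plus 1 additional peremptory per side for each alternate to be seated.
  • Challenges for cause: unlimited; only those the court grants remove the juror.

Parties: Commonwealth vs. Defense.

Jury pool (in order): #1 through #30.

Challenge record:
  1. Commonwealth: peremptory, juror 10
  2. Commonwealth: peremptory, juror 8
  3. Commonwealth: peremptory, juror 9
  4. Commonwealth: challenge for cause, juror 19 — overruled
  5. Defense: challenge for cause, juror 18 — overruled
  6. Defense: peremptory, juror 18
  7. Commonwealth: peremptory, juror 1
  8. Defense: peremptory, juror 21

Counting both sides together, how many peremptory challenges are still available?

12

Commonwealth allotment: 6 base + 1 × 3 alternates = 9. Defense allotment: 6 base + 1 × 3 alternates = 9.
Commonwealth peremptories used: #10, #8, #9, #1 — 4 (the for-cause on #19 doesn't count).
Defense peremptories used: #18, #21 — 2 (the for-cause on #18 doesn't count).
Remaining: (9 − 4) + (9 − 2) = 12.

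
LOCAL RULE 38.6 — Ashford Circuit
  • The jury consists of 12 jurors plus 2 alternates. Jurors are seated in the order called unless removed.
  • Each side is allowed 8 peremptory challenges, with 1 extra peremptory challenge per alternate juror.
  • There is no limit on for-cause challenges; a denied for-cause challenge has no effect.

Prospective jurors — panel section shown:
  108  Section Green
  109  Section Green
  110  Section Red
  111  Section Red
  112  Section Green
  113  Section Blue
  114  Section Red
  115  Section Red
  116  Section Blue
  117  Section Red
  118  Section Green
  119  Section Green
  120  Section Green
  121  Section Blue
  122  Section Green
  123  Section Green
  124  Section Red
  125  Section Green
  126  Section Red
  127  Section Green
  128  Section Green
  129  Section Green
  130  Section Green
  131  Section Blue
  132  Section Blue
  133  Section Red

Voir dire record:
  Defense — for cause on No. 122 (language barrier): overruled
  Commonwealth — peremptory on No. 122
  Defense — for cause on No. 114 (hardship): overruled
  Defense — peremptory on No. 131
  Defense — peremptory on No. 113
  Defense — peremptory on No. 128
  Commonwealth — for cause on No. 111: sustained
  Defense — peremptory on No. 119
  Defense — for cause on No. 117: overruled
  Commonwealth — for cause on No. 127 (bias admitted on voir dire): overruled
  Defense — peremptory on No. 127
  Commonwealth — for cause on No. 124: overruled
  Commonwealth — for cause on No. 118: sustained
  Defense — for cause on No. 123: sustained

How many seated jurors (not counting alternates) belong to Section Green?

Removed: #111, #113, #118, #119, #122, #123, #127, #128, #131.
Seated jurors 1–12: #108, #109, #110, #112, #114, #115, #116, #117, #120, #121, #124, #125 (alternates #126, #129 not counted).
Of those, in Section Green: #108, #109, #112, #120, #125 → 5.

5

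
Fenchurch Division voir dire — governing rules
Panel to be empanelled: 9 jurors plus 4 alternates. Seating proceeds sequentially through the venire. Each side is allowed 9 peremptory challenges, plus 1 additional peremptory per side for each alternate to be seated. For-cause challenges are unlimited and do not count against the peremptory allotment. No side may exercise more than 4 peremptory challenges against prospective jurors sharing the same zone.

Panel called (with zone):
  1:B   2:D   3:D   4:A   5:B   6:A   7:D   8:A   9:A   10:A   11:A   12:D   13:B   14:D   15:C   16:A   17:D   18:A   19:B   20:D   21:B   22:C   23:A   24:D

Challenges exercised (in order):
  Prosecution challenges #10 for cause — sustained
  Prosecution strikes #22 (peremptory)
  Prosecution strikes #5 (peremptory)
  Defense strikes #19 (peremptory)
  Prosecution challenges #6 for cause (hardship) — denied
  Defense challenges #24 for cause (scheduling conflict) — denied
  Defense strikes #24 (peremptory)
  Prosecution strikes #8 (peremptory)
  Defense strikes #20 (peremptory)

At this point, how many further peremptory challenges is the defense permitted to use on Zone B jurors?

Defense peremptories so far: #19, #24, #20 — 3 of 13 used, 10 left overall.
Against Zone B: #19 — 1 used; per-zone cap 4 leaves 3.
Binding limit: min(10, 3) = 3.

3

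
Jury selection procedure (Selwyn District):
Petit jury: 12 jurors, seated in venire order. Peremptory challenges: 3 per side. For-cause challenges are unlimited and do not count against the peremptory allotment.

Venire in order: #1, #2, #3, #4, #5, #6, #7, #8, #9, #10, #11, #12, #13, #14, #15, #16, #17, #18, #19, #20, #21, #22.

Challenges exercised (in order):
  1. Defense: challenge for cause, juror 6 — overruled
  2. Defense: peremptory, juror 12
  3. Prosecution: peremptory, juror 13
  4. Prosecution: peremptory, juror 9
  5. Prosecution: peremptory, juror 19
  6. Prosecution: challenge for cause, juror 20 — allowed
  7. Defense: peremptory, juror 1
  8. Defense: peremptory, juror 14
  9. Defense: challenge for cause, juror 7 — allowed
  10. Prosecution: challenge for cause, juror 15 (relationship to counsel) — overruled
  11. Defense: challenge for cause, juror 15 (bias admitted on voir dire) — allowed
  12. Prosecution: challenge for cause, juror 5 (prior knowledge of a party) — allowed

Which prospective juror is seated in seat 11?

Removed: #1, #5, #7, #9, #12, #13, #14, #15, #19, #20. (#6 stays — for-cause denied.)
Filling seats in venire order through position 11: #2, #3, #4, #6, #8, #10, #11, #16, #17, #18, #21.
So seat 11 is #21.

21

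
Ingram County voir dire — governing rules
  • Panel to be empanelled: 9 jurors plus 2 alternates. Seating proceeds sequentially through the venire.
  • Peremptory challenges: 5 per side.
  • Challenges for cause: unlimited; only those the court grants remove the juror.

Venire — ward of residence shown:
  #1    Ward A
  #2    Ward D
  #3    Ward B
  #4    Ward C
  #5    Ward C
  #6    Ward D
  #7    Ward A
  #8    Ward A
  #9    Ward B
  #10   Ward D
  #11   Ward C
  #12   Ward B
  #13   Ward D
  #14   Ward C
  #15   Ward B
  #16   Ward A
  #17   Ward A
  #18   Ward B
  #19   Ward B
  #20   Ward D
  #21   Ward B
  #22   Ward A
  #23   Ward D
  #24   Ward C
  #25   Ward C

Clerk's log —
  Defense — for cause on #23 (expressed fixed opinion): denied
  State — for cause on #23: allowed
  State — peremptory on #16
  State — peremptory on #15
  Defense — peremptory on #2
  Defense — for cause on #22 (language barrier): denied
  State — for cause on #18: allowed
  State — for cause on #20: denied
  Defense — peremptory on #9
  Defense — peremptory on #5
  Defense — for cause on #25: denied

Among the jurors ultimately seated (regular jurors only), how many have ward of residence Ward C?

Removed: #2, #5, #9, #15, #16, #18, #23.
Seated jurors 1–9: #1, #3, #4, #6, #7, #8, #10, #11, #12 (alternates #13, #14 not counted).
Of those, in Ward C: #4, #11 → 2.

2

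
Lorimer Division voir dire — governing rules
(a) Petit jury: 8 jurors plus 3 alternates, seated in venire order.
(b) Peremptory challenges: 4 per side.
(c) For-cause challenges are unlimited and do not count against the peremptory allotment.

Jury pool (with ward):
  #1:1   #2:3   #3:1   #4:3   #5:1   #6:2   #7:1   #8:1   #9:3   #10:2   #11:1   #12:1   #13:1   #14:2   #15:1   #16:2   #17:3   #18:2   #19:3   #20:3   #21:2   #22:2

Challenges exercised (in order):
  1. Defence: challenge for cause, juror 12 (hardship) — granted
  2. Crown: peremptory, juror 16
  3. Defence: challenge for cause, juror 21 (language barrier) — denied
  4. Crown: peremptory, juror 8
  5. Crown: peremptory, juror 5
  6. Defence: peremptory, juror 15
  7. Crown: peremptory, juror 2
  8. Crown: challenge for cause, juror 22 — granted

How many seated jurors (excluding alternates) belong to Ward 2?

Removed: #2, #5, #8, #12, #15, #16, #22.
Seated jurors 1–8: #1, #3, #4, #6, #7, #9, #10, #11 (alternates #13, #14, #17 not counted).
Of those, in Ward 2: #6, #10 → 2.

2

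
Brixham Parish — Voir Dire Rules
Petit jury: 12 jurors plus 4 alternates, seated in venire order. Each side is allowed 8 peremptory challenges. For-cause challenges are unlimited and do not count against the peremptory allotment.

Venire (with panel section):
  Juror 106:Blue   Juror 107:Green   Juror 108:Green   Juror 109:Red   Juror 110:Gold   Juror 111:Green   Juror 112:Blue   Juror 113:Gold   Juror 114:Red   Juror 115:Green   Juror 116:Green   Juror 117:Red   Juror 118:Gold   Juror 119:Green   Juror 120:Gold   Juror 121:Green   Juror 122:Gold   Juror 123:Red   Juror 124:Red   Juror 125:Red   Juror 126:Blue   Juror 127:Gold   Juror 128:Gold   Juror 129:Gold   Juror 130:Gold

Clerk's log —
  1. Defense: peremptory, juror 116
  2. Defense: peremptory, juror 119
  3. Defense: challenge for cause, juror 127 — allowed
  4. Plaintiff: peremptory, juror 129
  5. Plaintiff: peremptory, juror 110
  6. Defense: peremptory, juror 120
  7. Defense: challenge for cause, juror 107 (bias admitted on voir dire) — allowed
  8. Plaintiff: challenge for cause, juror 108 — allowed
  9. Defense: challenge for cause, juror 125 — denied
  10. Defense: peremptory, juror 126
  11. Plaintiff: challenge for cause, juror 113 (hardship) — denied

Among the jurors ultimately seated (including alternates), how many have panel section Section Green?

Removed: #107, #108, #110, #116, #119, #120, #126, #127, #129.
Seated (16 incl. alternates): #106, #109, #111, #112, #113, #114, #115, #117, #118, #121, #122, #123, #124, #125, #128, #130.
Of those, in Section Green: #111, #115, #121 → 3.

3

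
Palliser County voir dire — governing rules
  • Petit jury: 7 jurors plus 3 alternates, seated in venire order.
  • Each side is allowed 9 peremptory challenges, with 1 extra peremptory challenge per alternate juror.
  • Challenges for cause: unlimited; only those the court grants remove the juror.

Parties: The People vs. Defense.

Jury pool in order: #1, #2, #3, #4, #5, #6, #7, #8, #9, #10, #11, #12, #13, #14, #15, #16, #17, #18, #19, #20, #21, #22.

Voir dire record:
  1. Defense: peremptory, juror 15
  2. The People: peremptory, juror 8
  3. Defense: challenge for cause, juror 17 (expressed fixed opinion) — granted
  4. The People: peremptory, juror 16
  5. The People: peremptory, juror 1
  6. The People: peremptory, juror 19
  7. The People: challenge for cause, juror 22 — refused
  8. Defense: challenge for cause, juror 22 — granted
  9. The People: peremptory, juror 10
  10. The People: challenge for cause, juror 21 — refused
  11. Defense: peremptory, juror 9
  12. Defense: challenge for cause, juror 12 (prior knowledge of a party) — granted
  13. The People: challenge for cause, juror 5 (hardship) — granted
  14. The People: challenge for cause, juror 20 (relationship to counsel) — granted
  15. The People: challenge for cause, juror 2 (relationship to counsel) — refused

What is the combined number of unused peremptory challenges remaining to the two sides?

The People allotment: 9 base + 1 × 3 alternates = 12. Defense allotment: 9 base + 1 × 3 alternates = 12.
The People peremptories used: #8, #16, #1, #19, #10 — 5 (for-cause on #22, #21, #5, #20, #2 don't count).
Defense peremptories used: #15, #9 — 2 (for-cause on #17, #22, #12 don't count).
Remaining: (12 − 5) + (12 − 2) = 17.

17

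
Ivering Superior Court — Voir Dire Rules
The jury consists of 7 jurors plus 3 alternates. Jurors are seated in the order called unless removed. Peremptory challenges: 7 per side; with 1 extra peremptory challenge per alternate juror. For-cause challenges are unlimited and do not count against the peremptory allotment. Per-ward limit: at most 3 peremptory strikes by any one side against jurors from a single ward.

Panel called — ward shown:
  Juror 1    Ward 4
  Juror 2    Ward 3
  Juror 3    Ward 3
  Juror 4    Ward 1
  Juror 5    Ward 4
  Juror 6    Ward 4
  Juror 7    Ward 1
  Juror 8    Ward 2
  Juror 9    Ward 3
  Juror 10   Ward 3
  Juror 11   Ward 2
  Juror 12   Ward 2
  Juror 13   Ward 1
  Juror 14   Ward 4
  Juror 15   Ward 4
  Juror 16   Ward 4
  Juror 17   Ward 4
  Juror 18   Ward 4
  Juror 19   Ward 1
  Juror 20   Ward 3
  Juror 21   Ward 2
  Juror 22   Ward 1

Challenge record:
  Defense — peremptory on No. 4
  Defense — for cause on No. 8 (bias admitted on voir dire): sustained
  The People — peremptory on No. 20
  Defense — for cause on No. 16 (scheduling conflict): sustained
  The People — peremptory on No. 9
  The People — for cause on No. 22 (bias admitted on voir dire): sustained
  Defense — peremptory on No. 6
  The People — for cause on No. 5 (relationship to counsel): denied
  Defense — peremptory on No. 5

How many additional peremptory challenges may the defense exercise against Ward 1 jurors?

2

Defense peremptories so far: #4, #6, #5 — 3 of 10 used, 7 left overall.
Against Ward 1: #4 — 1 used; per-ward cap 3 leaves 2.
Binding limit: min(7, 2) = 2.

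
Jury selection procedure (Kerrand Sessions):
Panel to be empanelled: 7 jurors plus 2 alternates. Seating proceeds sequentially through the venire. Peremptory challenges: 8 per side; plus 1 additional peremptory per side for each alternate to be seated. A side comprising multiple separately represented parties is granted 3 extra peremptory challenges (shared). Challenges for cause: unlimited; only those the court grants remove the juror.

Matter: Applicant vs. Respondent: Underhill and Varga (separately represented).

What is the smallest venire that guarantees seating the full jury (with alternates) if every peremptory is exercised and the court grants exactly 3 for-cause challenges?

35

Seats to fill: 7 + 2 alternates = 9.
Peremptories — Applicant: 8 + 1×2 = 10; Respondent: 8 + 1×2 + 3 = 13; total 23.
For-cause removals: 3.
Minimum venire: 9 + 23 + 3 = 35.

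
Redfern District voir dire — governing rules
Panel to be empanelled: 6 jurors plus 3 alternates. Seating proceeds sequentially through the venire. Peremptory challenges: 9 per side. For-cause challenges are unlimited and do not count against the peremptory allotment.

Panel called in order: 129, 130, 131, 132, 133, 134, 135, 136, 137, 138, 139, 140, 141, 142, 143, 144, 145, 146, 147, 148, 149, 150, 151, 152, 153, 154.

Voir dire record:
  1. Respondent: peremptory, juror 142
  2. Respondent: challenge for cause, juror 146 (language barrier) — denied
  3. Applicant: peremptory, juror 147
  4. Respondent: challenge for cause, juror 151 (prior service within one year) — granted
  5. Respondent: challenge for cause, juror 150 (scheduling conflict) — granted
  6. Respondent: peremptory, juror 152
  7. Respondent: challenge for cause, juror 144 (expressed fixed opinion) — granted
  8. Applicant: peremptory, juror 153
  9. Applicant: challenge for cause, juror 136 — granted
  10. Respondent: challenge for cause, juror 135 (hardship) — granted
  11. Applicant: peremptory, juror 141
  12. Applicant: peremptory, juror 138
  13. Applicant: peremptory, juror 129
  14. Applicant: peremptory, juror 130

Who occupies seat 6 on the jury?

139

Removed: #129, #130, #135, #136, #138, #141, #142, #144, #147, #150, #151, #152, #153. (#146 stays — for-cause denied.)
Seating in order: seats 1–6 → #131, #132, #133, #134, #137, #139; alternates → #140, #143, #145.
So seat 6 is #139.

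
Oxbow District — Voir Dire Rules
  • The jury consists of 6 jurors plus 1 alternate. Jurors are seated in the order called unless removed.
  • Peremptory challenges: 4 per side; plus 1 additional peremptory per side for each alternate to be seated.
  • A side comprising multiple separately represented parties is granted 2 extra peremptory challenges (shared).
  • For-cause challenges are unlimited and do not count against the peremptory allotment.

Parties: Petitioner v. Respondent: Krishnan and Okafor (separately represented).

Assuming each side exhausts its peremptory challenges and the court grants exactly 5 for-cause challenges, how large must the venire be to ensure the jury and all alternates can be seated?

Seats to fill: 6 + 1 alternates = 7.
Peremptories — Petitioner: 4 + 1×1 = 5; Respondent: 4 + 1×1 + 2 = 7; total 12.
For-cause removals: 5.
Minimum venire: 7 + 12 + 5 = 24.

24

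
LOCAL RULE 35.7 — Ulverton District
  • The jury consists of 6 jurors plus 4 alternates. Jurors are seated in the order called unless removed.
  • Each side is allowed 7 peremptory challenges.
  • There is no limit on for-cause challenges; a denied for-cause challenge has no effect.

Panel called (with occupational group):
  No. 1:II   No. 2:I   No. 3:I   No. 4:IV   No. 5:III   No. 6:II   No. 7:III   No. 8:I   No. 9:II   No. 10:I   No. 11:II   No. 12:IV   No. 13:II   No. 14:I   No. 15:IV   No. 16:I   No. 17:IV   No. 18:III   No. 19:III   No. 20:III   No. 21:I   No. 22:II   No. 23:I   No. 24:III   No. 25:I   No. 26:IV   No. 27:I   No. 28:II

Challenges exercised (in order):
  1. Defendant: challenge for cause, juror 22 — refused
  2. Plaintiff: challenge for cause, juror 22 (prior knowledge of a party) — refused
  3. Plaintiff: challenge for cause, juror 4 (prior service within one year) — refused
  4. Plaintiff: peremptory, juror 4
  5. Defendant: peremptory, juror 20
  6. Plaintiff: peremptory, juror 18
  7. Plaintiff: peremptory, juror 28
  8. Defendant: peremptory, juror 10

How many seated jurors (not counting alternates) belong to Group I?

Removed: #4, #10, #18, #20, #28.
Seated jurors 1–6: #1, #2, #3, #5, #6, #7 (alternates #8, #9, #11, #12 not counted).
Of those, in Group I: #2, #3 → 2.

2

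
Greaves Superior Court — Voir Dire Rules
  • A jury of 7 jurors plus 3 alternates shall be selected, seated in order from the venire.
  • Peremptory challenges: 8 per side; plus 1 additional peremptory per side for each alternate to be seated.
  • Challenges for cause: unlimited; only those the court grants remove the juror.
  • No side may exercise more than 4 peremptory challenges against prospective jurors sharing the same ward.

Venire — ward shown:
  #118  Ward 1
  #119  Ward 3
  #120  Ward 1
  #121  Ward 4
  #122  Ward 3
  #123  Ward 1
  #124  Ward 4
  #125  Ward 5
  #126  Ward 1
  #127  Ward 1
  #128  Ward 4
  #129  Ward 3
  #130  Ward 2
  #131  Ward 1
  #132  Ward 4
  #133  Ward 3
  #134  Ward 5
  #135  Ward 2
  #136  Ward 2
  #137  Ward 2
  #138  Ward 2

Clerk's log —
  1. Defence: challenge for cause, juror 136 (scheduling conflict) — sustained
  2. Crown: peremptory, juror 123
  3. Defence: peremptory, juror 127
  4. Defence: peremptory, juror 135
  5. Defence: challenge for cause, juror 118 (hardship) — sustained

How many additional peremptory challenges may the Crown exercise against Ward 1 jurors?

3

Crown peremptories so far: #123 — 1 of 11 used, 10 left overall.
Against Ward 1: #123 — 1 used; per-ward cap 4 leaves 3.
Binding limit: min(10, 3) = 3.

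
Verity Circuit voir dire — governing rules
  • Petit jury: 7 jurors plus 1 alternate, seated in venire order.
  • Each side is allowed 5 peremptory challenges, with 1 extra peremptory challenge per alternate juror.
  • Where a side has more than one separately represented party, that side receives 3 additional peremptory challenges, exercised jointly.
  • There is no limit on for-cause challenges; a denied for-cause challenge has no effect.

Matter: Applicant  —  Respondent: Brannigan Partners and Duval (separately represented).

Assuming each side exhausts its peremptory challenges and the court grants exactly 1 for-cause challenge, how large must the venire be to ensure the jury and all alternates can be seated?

24

Seats to fill: 7 + 1 alternates = 8.
Peremptories — Applicant: 5 + 1×1 = 6; Respondent: 5 + 1×1 + 3 = 9; total 15.
For-cause removals: 1.
Minimum venire: 8 + 15 + 1 = 24.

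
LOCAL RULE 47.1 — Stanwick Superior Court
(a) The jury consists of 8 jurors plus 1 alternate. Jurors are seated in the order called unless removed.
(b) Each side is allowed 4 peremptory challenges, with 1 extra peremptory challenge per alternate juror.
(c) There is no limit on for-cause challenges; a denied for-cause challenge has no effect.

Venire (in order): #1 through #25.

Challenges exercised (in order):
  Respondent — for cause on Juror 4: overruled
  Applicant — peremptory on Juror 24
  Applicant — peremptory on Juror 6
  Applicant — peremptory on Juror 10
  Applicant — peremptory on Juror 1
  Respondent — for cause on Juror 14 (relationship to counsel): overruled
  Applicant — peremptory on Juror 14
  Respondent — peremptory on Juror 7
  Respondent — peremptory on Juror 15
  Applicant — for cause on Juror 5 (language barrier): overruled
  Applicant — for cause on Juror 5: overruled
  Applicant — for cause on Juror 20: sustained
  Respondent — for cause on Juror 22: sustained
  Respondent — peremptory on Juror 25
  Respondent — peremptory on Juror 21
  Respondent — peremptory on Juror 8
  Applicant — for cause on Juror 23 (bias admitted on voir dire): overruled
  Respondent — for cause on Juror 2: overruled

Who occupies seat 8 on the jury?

13

Removed: #1, #6, #7, #8, #10, #14, #15, #20, #21, #22, #24, #25. (#2, #4, #5, #23 stay — for-cause denied.)
Seating in order: seats 1–8 → #2, #3, #4, #5, #9, #11, #12, #13; alternates → #16.
So seat 8 is #13.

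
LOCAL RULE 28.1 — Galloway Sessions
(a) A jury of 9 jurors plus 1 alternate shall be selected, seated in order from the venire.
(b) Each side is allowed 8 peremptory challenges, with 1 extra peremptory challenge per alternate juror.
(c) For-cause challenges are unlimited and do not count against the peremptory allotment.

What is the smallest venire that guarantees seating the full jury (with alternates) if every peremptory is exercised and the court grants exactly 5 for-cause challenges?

33

Seats to fill: 9 + 1 alternates = 10.
Peremptories: 8 + 1×1 = 9 per side × 2 sides = 18.
For-cause removals: 5.
Minimum venire: 10 + 18 + 5 = 33.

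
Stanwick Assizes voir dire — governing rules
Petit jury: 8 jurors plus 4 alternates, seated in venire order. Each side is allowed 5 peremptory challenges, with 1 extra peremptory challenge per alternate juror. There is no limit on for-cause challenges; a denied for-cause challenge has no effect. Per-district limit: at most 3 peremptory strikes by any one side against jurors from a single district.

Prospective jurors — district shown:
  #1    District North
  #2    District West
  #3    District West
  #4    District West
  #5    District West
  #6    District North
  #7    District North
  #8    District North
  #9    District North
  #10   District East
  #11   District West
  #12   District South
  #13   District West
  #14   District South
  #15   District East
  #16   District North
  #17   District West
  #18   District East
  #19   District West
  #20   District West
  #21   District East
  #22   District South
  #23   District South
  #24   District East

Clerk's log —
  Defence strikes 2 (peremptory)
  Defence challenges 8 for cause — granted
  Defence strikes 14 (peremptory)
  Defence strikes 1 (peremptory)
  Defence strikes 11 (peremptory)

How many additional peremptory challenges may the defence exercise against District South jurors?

Defence peremptories so far: #2, #14, #1, #11 — 4 of 9 used, 5 left overall.
Against District South: #14 — 1 used; per-district cap 3 leaves 2.
Binding limit: min(5, 2) = 2.

2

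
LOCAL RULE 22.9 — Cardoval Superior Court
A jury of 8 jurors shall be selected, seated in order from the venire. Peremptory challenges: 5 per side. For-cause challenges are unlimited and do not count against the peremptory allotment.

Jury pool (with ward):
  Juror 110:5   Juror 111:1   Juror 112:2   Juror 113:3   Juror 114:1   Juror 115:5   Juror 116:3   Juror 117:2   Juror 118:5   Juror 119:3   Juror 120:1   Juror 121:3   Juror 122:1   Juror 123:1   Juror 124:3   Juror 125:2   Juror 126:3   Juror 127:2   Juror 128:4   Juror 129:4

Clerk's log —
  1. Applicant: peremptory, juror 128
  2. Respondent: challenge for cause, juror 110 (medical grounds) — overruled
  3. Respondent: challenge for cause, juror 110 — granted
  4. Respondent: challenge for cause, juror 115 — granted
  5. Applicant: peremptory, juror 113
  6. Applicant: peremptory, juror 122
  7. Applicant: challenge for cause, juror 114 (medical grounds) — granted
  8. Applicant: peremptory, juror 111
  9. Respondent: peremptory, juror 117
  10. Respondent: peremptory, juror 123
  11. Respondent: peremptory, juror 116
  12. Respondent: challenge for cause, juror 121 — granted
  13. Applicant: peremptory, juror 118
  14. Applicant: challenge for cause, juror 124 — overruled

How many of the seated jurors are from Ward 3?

3

Removed: #110, #111, #113, #114, #115, #116, #117, #118, #121, #122, #123, #128.
Seated jurors 1–8: #112, #119, #120, #124, #125, #126, #127, #129.
Of those, in Ward 3: #119, #124, #126 → 3.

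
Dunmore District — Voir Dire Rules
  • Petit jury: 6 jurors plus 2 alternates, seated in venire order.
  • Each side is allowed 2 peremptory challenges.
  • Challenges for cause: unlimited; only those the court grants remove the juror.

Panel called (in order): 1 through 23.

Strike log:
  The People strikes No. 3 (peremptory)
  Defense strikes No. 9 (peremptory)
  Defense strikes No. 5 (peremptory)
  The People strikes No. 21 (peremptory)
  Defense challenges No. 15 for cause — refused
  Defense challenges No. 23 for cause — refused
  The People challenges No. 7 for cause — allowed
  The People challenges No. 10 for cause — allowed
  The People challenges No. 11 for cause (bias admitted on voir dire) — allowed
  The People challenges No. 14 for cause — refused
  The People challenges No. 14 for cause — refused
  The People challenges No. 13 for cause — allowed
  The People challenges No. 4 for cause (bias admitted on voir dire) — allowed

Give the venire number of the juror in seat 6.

Removed: #3, #4, #5, #7, #9, #10, #11, #13, #21. (#14, #15, #23 stay — for-cause denied.)
Seating in order: seats 1–6 → #1, #2, #6, #8, #12, #14; alternates → #15, #16.
So seat 6 is #14.

14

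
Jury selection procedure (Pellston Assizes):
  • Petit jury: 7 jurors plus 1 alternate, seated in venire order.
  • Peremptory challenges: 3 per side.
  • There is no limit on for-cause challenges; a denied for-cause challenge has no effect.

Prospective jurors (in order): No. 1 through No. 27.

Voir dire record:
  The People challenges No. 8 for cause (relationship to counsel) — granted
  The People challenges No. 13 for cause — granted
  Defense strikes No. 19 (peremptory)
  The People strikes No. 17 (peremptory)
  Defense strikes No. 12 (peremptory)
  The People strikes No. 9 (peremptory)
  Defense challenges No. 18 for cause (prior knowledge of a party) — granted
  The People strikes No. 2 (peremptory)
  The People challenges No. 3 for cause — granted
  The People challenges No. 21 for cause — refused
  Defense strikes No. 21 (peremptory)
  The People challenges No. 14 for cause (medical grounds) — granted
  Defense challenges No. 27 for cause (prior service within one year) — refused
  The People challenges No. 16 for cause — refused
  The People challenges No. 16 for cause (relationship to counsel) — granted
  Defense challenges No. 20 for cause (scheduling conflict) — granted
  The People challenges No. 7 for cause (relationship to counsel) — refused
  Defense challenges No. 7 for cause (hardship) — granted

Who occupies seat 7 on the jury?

Removed: #2, #3, #7, #8, #9, #12, #13, #14, #16, #17, #18, #19, #20, #21. (#27 stays — for-cause denied.)
Seating in order: seats 1–7 → #1, #4, #5, #6, #10, #11, #15; alternates → #22.
So seat 7 is #15.

15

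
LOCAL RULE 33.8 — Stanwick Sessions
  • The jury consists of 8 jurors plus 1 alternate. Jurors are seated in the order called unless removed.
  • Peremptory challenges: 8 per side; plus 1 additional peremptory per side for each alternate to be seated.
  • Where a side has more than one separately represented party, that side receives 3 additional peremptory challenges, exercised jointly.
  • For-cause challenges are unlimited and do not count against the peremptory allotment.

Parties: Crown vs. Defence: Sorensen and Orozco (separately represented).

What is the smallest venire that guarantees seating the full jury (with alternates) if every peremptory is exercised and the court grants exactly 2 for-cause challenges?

32

Seats to fill: 8 + 1 alternates = 9.
Peremptories — Crown: 8 + 1×1 = 9; Defence: 8 + 1×1 + 3 = 12; total 21.
For-cause removals: 2.
Minimum venire: 9 + 21 + 2 = 32.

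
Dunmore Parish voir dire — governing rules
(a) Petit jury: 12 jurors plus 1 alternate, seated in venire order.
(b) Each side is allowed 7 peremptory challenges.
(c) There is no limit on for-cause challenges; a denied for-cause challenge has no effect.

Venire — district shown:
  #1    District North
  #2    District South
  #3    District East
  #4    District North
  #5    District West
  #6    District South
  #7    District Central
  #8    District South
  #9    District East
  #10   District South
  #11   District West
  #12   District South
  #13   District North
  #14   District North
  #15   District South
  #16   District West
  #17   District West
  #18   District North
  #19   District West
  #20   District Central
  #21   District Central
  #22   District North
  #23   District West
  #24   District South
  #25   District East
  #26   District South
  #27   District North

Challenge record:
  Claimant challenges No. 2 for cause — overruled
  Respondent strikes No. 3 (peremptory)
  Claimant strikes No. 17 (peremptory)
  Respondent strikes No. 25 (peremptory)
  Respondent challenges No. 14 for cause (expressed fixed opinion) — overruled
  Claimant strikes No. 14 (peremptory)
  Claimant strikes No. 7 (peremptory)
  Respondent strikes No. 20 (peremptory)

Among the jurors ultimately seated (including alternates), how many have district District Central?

0

Removed: #3, #7, #14, #17, #20, #25.
Seated (13 incl. alternates): #1, #2, #4, #5, #6, #8, #9, #10, #11, #12, #13, #15, #16.
None of those are in District Central → 0.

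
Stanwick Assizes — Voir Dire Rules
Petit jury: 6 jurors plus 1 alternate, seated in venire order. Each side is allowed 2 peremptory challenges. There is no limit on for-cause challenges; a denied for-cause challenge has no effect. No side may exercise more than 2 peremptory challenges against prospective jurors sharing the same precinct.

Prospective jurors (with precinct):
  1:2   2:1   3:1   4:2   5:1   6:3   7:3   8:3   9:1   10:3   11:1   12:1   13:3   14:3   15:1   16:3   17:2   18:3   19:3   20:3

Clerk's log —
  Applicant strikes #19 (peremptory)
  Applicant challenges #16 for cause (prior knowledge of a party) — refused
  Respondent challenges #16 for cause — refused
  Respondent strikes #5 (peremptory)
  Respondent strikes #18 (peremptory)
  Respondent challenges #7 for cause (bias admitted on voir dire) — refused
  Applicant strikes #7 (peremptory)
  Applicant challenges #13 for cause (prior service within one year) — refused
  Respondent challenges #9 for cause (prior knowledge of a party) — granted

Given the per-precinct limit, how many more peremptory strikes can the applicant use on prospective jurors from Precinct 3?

0

Applicant peremptories so far: #19, #7 — 2 of 2 used, 0 left overall.
Against Precinct 3: #19, #7 — 2 used; per-precinct cap 2 leaves 0.
Binding limit: min(0, 0) = 0.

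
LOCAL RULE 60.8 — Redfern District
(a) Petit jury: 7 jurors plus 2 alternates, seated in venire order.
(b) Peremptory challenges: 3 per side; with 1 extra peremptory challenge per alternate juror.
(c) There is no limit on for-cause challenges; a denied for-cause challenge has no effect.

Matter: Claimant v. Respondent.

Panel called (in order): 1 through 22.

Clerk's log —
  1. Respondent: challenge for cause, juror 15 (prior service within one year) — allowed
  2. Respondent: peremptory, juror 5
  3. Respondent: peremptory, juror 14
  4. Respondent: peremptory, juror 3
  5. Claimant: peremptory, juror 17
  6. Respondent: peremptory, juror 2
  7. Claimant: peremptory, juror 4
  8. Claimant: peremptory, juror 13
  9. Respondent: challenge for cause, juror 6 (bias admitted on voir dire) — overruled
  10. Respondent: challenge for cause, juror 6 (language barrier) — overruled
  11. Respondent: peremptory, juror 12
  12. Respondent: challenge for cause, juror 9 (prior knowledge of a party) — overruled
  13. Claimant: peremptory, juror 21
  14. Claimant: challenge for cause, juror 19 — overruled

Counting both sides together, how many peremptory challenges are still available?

1

Claimant allotment: 3 base + 1 × 2 alternates = 5. Respondent allotment: 3 base + 1 × 2 alternates = 5.
Claimant peremptories used: #17, #4, #13, #21 — 4 (the for-cause on #19 doesn't count).
Respondent peremptories used: #5, #14, #3, #2, #12 — 5 (for-cause on #15, #6, #6, #9 don't count).
Remaining: (5 − 4) + (5 − 5) = 1.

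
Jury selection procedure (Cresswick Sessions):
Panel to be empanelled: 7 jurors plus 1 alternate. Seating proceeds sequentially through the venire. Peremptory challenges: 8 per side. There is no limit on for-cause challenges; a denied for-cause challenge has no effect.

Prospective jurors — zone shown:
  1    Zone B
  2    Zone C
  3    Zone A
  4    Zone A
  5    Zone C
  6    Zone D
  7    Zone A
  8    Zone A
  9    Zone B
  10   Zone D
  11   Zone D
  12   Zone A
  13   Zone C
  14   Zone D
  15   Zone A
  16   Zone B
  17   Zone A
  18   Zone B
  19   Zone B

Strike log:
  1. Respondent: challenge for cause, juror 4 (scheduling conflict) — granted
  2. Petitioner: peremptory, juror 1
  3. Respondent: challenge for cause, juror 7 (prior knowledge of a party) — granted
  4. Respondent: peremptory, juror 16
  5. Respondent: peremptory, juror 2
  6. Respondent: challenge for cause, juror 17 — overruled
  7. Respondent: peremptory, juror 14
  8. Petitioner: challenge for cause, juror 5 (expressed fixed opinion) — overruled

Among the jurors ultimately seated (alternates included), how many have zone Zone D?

3

Removed: #1, #2, #4, #7, #14, #16.
Seated (8 incl. alternates): #3, #5, #6, #8, #9, #10, #11, #12.
Of those, in Zone D: #6, #10, #11 → 3.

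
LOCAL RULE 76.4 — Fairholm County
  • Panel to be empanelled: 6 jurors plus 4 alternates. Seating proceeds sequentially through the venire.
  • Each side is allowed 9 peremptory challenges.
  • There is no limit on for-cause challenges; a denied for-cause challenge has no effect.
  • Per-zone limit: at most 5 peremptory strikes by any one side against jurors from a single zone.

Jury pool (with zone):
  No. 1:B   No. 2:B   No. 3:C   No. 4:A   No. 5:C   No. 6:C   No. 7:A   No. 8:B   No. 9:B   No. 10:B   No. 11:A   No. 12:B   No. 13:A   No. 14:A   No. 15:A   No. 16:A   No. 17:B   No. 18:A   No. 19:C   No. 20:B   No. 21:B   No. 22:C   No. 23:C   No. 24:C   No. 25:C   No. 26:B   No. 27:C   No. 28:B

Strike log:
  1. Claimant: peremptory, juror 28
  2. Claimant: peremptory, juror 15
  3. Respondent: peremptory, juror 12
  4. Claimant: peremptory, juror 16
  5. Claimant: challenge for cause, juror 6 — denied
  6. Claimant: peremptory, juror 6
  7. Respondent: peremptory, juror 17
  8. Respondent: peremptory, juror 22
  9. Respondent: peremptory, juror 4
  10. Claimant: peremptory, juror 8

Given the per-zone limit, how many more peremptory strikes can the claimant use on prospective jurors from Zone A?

3

Claimant peremptories so far: #28, #15, #16, #6, #8 — 5 of 9 used, 4 left overall.
Against Zone A: #15, #16 — 2 used; per-zone cap 5 leaves 3.
Binding limit: min(4, 3) = 3.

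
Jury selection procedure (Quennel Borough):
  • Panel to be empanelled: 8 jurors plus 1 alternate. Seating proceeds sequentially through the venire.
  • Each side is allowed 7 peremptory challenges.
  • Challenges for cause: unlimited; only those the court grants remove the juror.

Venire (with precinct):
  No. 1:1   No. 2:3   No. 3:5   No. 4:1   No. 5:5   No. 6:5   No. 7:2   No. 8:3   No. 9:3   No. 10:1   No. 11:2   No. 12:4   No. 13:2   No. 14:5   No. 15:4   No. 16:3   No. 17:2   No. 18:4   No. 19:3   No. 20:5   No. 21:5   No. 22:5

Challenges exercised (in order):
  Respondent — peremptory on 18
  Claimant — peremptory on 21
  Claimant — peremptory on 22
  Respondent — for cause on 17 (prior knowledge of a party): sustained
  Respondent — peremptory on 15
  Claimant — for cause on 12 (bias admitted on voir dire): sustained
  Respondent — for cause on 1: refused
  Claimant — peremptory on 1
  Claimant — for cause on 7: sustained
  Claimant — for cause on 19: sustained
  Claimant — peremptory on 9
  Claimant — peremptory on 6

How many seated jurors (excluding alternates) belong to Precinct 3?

2

Removed: #1, #6, #7, #9, #12, #15, #17, #18, #19, #21, #22.
Seated jurors 1–8: #2, #3, #4, #5, #8, #10, #11, #13 (alternates #14 not counted).
Of those, in Precinct 3: #2, #8 → 2.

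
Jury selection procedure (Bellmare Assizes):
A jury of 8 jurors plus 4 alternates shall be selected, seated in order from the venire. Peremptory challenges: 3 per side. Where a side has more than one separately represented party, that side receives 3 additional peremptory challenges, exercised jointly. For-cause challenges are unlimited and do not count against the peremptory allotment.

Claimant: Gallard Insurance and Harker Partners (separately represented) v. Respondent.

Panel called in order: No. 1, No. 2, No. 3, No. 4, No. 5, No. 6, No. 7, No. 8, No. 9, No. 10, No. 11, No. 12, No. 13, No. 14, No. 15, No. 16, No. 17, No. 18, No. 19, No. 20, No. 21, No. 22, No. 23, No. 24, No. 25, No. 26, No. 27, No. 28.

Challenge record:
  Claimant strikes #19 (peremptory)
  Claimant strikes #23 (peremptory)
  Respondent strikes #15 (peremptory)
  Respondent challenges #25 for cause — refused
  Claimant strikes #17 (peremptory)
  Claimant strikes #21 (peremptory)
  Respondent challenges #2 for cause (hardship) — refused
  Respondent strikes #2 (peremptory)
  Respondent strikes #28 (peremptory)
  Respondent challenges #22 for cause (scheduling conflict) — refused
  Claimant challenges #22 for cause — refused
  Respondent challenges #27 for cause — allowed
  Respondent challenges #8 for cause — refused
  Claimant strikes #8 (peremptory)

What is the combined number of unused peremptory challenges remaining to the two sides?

1

Claimant allotment: 3 base + 3 multi-party = 6. Respondent allotment: 3.
Claimant peremptories used: #19, #23, #17, #21, #8 — 5 (the for-cause on #22 doesn't count).
Respondent peremptories used: #15, #2, #28 — 3 (for-cause on #25, #2, #22, #27, #8 don't count).
Remaining: (6 − 5) + (3 − 3) = 1.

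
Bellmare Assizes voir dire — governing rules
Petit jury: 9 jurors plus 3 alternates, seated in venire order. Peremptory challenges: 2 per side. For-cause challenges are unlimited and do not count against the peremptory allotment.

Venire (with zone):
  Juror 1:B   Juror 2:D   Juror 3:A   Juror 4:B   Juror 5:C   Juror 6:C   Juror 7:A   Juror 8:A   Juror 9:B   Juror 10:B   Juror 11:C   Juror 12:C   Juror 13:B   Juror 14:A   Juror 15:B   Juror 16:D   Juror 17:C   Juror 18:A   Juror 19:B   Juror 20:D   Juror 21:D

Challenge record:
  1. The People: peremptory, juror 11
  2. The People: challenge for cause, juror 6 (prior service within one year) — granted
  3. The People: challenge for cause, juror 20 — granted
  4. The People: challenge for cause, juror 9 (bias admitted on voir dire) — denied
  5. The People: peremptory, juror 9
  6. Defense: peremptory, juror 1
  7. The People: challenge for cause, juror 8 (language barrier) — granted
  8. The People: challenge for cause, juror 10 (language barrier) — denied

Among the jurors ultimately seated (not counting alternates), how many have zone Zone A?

3

Removed: #1, #6, #8, #9, #11, #20.
Seated jurors 1–9: #2, #3, #4, #5, #7, #10, #12, #13, #14 (alternates #15, #16, #17 not counted).
Of those, in Zone A: #3, #7, #14 → 3.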